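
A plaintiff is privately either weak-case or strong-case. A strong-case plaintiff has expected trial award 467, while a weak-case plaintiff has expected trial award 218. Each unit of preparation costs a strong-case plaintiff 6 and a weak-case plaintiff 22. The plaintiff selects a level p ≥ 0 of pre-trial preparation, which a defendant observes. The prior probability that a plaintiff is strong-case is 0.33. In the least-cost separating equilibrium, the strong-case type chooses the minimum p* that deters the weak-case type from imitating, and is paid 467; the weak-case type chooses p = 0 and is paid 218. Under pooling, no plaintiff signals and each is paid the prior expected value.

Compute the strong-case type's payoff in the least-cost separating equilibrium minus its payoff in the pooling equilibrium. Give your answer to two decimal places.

98.92

Least-cost separating signal: p* solves 218 = 467 − 22·p*, so p* = (467 − 218)/22 ≈ 11.3182.
Strong-case type's separating payoff: 467 − 6 × p* = 467 − 6 × (467 − 218)/22 = 467 − 1494/22 ≈ 399.0909.
Pooling payoff: 0.33 × 467 + 0.67 × 218 = 300.17.
Difference: 399.0909 − 300.17 = 98.9209, i.e. 98.92 to two decimal places.
The strong-case type prefers to separate.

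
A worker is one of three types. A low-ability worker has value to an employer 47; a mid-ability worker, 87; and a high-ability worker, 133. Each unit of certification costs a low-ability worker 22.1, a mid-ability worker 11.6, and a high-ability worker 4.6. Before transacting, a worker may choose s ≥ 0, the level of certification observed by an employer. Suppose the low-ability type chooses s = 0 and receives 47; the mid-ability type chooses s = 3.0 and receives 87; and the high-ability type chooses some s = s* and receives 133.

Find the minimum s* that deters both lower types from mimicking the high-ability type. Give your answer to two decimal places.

6.97

Mid-ability type (on-path payoff 87 − 11.6×3.0 = 52.2) won't mimic when 52.2 ≥ 133 − 11.6·s*, i.e. s* ≥ 6.97.
Low-ability type (on-path payoff 47) won't mimic when 47 ≥ 133 − 22.1·s*, i.e. s* ≥ 3.89.
Both must hold, so s* = max(3.89, 6.97) = 6.97. The mid-ability type's constraint binds.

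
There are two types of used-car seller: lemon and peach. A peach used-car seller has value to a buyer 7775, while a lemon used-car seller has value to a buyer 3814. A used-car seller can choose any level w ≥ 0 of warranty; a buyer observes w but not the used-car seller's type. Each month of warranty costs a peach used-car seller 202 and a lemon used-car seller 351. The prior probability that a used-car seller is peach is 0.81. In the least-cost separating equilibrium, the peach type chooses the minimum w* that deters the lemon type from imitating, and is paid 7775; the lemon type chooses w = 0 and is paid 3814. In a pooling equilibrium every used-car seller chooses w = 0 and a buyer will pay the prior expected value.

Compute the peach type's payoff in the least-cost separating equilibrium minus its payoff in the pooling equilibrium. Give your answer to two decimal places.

-1526.96

Least-cost separating signal: w* solves 3814 = 7775 − 351·w*, so w* = (7775 − 3814)/351 ≈ 11.2849.
Peach type's separating payoff: 7775 − 202 × w* = 7775 − 202 × (7775 − 3814)/351 = 7775 − 800122/351 ≈ 5495.4501.
Pooling payoff: 0.81 × 7775 + 0.19 × 3814 = 7022.41.
Difference: 5495.4501 − 7022.41 = -1526.9599, i.e. -1526.96 to two decimal places.
The peach type would prefer the pooling outcome.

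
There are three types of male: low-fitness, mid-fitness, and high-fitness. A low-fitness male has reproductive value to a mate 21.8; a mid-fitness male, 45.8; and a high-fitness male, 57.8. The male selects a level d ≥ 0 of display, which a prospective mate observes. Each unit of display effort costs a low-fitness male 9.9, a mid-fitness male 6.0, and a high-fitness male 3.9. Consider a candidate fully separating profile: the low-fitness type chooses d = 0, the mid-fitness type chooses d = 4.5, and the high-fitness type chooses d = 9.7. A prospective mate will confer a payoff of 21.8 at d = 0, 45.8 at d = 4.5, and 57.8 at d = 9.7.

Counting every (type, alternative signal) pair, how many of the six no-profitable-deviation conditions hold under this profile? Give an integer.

Mid-fitness (own payoff 45.8 − 6.0×4.5 = 18.8): to d=0 gives 21.8 → profitable ✗; to d=9.7 gives 57.8 − 6.0×9.7 = -0.4 → no gain ✓.
Low-fitness (own payoff 21.8): to d=4.5 gives 45.8 − 9.9×4.5 = 1.25 → no gain ✓; to d=9.7 gives 57.8 − 9.9×9.7 = -38.23 → no gain ✓.
High-fitness (own payoff 57.8 − 3.9×9.7 = 19.97): to d=0 gives 21.8 → profitable ✗; to d=4.5 gives 45.8 − 3.9×4.5 = 28.25 → profitable ✗.
3 of the 6 constraints hold; not an equilibrium.

3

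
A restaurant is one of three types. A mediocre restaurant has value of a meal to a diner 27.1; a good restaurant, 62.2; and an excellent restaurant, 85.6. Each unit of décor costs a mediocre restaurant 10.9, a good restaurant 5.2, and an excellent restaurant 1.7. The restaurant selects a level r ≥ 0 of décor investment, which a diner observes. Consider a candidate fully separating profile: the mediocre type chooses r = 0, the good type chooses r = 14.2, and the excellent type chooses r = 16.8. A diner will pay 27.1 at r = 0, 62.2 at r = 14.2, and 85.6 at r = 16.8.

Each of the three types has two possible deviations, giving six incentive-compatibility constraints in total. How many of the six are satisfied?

Excellent (own payoff 85.6 − 1.7×16.8 = 57.04): to r=0 gives 27.1 → no gain ✓; to r=14.2 gives 62.2 − 1.7×14.2 = 38.06 → no gain ✓.
Mediocre (own payoff 27.1): to r=14.2 gives 62.2 − 10.9×14.2 = -92.58 → no gain ✓; to r=16.8 gives 85.6 − 10.9×16.8 = -97.52 → no gain ✓.
Good (own payoff 62.2 − 5.2×14.2 = -11.64): to r=0 gives 27.1 → profitable ✗; to r=16.8 gives 85.6 − 5.2×16.8 = -1.76 → profitable ✗.
4 of the 6 constraints hold; not an equilibrium.

4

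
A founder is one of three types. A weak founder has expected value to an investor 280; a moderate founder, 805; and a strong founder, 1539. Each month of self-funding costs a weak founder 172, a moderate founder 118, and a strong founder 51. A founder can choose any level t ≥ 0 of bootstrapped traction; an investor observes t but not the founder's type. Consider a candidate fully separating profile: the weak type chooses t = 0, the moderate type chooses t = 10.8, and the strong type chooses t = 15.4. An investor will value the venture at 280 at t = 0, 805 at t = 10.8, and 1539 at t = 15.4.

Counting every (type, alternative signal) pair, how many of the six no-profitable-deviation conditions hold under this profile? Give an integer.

4

Moderate (own payoff 805 − 118×10.8 = -469.4): to t=0 gives 280 → profitable ✗; to t=15.4 gives 1539 − 118×15.4 = -278.2 → profitable ✗.
Weak (own payoff 280): to t=10.8 gives 805 − 172×10.8 = -1052.6 → no gain ✓; to t=15.4 gives 1539 − 172×15.4 = -1109.8 → no gain ✓.
Strong (own payoff 1539 − 51×15.4 = 753.6): to t=0 gives 280 → no gain ✓; to t=10.8 gives 805 − 51×10.8 = 254.2 → no gain ✓.
4 of the 6 constraints hold; not an equilibrium.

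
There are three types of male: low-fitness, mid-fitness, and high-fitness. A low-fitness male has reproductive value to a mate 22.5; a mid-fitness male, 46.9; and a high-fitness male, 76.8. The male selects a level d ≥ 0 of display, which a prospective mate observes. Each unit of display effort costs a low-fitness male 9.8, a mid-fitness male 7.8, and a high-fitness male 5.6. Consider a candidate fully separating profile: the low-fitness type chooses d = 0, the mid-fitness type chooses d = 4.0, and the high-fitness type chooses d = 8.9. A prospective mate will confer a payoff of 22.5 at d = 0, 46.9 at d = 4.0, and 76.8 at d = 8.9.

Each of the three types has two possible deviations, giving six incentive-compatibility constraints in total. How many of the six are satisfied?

5

Mid-fitness (own payoff 46.9 − 7.8×4.0 = 15.7): to d=0 gives 22.5 → profitable ✗; to d=8.9 gives 76.8 − 7.8×8.9 = 7.38 → no gain ✓.
Low-fitness (own payoff 22.5): to d=4.0 gives 46.9 − 9.8×4.0 = 7.7 → no gain ✓; to d=8.9 gives 76.8 − 9.8×8.9 = -10.42 → no gain ✓.
High-fitness (own payoff 76.8 − 5.6×8.9 = 26.96): to d=0 gives 22.5 → no gain ✓; to d=4.0 gives 46.9 − 5.6×4.0 = 24.5 → no gain ✓.
5 of the 6 constraints hold; not an equilibrium.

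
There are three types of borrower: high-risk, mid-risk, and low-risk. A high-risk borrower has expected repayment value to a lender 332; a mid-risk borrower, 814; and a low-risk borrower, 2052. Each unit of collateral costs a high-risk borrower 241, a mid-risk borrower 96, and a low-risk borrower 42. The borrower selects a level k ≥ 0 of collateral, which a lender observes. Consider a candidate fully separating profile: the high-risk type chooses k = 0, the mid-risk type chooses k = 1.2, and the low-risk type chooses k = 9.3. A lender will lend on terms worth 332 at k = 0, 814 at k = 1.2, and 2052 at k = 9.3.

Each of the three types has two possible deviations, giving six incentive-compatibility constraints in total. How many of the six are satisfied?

4

Low-risk (own payoff 2052 − 42×9.3 = 1661.4): to k=0 gives 332 → no gain ✓; to k=1.2 gives 814 − 42×1.2 = 763.6 → no gain ✓.
Mid-risk (own payoff 814 − 96×1.2 = 698.8): to k=0 gives 332 → no gain ✓; to k=9.3 gives 2052 − 96×9.3 = 1159.2 → profitable ✗.
High-risk (own payoff 332): to k=1.2 gives 814 − 241×1.2 = 524.8 → profitable ✗; to k=9.3 gives 2052 − 241×9.3 = -189.3 → no gain ✓.
4 of the 6 constraints hold; not an equilibrium.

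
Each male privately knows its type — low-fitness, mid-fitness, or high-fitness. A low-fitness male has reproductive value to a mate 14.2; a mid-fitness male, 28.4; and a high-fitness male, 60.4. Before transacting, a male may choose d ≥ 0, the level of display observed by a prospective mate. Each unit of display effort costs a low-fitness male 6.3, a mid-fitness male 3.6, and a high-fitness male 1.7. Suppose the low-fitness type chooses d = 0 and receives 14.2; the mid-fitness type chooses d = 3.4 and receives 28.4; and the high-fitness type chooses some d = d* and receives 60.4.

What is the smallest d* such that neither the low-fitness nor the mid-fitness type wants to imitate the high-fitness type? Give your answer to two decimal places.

12.29

Low-fitness type (on-path payoff 14.2) won't mimic when 14.2 ≥ 60.4 − 6.3·d*, i.e. d* ≥ 7.33.
Mid-fitness type (on-path payoff 28.4 − 3.6×3.4 = 16.16) won't mimic when 16.16 ≥ 60.4 − 3.6·d*, i.e. d* ≥ 12.29.
Both must hold, so d* = max(7.33, 12.29) = 12.29. The mid-fitness type's constraint binds.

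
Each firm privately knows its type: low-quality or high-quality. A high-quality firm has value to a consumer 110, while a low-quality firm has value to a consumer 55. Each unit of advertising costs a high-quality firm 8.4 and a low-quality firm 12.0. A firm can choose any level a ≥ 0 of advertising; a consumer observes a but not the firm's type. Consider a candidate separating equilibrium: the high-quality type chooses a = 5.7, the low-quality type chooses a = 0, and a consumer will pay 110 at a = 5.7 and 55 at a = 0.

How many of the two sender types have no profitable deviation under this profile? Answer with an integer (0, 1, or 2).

2

High-quality type: signal → 110 − 8.4 × 5.7 = 62.12; deviate to 0 → 55. IC holds (62.12 ≥ 55).
Low-quality type: stay at 0 → 55; mimic → 110 − 12.0 × 5.7 = 41.6. IC holds (55 ≥ 41.6).
2 of 2 constraints hold, so this is a separating equilibrium.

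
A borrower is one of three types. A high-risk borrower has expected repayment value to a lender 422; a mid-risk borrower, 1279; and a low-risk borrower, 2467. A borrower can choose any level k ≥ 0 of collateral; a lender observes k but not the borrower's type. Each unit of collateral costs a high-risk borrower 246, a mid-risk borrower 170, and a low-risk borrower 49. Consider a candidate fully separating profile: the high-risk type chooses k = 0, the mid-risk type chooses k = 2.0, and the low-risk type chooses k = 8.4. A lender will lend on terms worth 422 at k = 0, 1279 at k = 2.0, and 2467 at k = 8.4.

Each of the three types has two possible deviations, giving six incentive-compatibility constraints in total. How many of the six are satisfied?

Mid-risk (own payoff 1279 − 170×2.0 = 939): to k=0 gives 422 → no gain ✓; to k=8.4 gives 2467 − 170×8.4 = 1039 → profitable ✗.
High-risk (own payoff 422): to k=2.0 gives 1279 − 246×2.0 = 787 → profitable ✗; to k=8.4 gives 2467 − 246×8.4 = 400.6 → no gain ✓.
Low-risk (own payoff 2467 − 49×8.4 = 2055.4): to k=0 gives 422 → no gain ✓; to k=2.0 gives 1279 − 49×2.0 = 1181 → no gain ✓.
4 of the 6 constraints hold; not an equilibrium.

4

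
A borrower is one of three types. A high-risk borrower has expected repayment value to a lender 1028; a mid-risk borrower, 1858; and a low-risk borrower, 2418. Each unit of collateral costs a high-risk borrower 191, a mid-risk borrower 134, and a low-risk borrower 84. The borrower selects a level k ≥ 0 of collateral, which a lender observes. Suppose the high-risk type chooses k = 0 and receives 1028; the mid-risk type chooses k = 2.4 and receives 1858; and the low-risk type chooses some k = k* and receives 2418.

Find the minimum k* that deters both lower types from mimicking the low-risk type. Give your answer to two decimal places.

Mid-risk type (on-path payoff 1858 − 134×2.4 = 1536.4) won't mimic when 1536.4 ≥ 2418 − 134·k*, i.e. k* ≥ 6.58.
High-risk type (on-path payoff 1028) won't mimic when 1028 ≥ 2418 − 191·k*, i.e. k* ≥ 7.28.
Both must hold, so k* = max(7.28, 6.58) = 7.28. The high-risk type's constraint binds.

7.28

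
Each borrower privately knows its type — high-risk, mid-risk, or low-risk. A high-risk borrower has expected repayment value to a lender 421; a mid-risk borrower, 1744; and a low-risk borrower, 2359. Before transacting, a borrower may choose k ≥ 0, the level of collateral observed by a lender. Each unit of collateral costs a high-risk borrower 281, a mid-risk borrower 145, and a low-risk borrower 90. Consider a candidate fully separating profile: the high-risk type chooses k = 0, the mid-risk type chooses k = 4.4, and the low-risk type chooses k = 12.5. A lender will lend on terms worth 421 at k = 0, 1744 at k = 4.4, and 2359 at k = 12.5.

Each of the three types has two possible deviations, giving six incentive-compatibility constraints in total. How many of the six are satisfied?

4

High-risk (own payoff 421): to k=4.4 gives 1744 − 281×4.4 = 507.6 → profitable ✗; to k=12.5 gives 2359 − 281×12.5 = -1153.5 → no gain ✓.
Mid-risk (own payoff 1744 − 145×4.4 = 1106): to k=0 gives 421 → no gain ✓; to k=12.5 gives 2359 − 145×12.5 = 546.5 → no gain ✓.
Low-risk (own payoff 2359 − 90×12.5 = 1234): to k=0 gives 421 → no gain ✓; to k=4.4 gives 1744 − 90×4.4 = 1348 → profitable ✗.
4 of the 6 constraints hold; not an equilibrium.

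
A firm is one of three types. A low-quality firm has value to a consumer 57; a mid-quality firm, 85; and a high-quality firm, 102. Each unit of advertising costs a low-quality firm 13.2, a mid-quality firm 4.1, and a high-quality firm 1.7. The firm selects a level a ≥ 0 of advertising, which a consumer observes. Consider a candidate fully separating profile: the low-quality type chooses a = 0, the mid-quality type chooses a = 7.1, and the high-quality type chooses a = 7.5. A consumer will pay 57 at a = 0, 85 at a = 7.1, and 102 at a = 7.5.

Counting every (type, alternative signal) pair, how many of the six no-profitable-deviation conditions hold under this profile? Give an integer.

Mid-quality (own payoff 85 − 4.1×7.1 = 55.89): to a=0 gives 57 → profitable ✗; to a=7.5 gives 102 − 4.1×7.5 = 71.25 → profitable ✗.
Low-quality (own payoff 57): to a=7.1 gives 85 − 13.2×7.1 = -8.72 → no gain ✓; to a=7.5 gives 102 − 13.2×7.5 = 3 → no gain ✓.
High-quality (own payoff 102 − 1.7×7.5 = 89.25): to a=0 gives 57 → no gain ✓; to a=7.1 gives 85 − 1.7×7.1 = 72.93 → no gain ✓.
4 of the 6 constraints hold; not an equilibrium.

4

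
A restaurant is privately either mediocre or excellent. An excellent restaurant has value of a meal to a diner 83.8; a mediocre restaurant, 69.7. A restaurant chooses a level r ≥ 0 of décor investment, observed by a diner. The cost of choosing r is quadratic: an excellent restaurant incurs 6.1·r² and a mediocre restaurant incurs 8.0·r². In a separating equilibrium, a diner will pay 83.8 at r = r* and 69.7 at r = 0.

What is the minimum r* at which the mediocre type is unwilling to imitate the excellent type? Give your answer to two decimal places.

1.33

The mediocre type at r = 0 receives 69.7; imitating at r* yields 83.8 − 8.0·r*².
Indifference: 69.7 = 83.8 − 8.0·r*², so r*² = (83.8 − 69.7) / 8.0 = 1.7625.
r* = √1.7625 ≈ 1.33.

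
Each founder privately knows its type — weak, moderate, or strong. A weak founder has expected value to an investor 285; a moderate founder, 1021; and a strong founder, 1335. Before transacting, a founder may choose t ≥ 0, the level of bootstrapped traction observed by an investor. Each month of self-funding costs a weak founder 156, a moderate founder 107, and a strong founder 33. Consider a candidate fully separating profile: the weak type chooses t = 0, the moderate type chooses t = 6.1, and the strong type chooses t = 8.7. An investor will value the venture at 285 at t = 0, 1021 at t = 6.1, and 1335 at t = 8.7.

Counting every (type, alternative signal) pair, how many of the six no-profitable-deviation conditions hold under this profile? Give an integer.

Moderate (own payoff 1021 − 107×6.1 = 368.3): to t=0 gives 285 → no gain ✓; to t=8.7 gives 1335 − 107×8.7 = 404.1 → profitable ✗.
Strong (own payoff 1335 − 33×8.7 = 1047.9): to t=0 gives 285 → no gain ✓; to t=6.1 gives 1021 − 33×6.1 = 819.7 → no gain ✓.
Weak (own payoff 285): to t=6.1 gives 1021 − 156×6.1 = 69.4 → no gain ✓; to t=8.7 gives 1335 − 156×8.7 = -22.2 → no gain ✓.
5 of the 6 constraints hold; not an equilibrium.

5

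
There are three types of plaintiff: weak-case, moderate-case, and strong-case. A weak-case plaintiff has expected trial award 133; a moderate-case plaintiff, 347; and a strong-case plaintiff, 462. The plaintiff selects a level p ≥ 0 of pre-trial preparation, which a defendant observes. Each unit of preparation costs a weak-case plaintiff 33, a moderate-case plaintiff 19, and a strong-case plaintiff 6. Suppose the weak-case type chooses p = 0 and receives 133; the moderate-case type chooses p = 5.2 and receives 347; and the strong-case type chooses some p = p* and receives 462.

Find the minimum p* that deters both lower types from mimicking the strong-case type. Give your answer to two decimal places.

Weak-case type (on-path payoff 133) won't mimic when 133 ≥ 462 − 33·p*, i.e. p* ≥ 9.97.
Moderate-case type (on-path payoff 347 − 19×5.2 = 248.2) won't mimic when 248.2 ≥ 462 − 19·p*, i.e. p* ≥ 11.25.
Both must hold, so p* = max(9.97, 11.25) = 11.25. The moderate-case type's constraint binds.

11.25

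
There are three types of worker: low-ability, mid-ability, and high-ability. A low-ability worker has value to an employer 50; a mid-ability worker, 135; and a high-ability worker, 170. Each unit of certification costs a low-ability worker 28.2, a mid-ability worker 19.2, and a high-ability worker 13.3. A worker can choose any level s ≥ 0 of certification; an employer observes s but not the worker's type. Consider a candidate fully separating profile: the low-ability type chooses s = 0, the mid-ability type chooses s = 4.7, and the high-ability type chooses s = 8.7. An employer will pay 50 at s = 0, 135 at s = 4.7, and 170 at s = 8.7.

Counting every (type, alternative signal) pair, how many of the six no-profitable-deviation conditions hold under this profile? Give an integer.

4

High-ability (own payoff 170 − 13.3×8.7 = 54.29): to s=0 gives 50 → no gain ✓; to s=4.7 gives 135 − 13.3×4.7 = 72.49 → profitable ✗.
Mid-ability (own payoff 135 − 19.2×4.7 = 44.76): to s=0 gives 50 → profitable ✗; to s=8.7 gives 170 − 19.2×8.7 = 2.96 → no gain ✓.
Low-ability (own payoff 50): to s=4.7 gives 135 − 28.2×4.7 = 2.46 → no gain ✓; to s=8.7 gives 170 − 28.2×8.7 = -75.34 → no gain ✓.
4 of the 6 constraints hold; not an equilibrium.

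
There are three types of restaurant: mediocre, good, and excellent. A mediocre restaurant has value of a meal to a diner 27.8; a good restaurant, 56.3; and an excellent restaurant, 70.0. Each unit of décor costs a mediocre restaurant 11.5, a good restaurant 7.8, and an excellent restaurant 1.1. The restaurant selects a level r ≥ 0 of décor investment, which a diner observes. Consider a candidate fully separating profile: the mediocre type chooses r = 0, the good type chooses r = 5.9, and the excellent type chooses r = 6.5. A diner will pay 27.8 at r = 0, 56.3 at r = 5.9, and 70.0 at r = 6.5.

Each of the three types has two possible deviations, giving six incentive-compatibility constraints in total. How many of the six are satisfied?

Good (own payoff 56.3 − 7.8×5.9 = 10.28): to r=0 gives 27.8 → profitable ✗; to r=6.5 gives 70.0 − 7.8×6.5 = 19.3 → profitable ✗.
Excellent (own payoff 70.0 − 1.1×6.5 = 62.85): to r=0 gives 27.8 → no gain ✓; to r=5.9 gives 56.3 − 1.1×5.9 = 49.81 → no gain ✓.
Mediocre (own payoff 27.8): to r=5.9 gives 56.3 − 11.5×5.9 = -11.55 → no gain ✓; to r=6.5 gives 70.0 − 11.5×6.5 = -4.75 → no gain ✓.
4 of the 6 constraints hold; not an equilibrium.

4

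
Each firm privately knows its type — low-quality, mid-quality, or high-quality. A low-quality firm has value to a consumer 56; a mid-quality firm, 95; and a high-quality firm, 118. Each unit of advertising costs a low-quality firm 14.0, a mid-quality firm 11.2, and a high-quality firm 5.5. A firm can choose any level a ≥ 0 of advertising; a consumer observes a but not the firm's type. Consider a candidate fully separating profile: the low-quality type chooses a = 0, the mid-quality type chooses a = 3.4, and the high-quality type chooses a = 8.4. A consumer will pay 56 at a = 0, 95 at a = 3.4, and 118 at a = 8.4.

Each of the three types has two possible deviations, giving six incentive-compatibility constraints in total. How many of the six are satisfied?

Mid-quality (own payoff 95 − 11.2×3.4 = 56.92): to a=0 gives 56 → no gain ✓; to a=8.4 gives 118 − 11.2×8.4 = 23.92 → no gain ✓.
High-quality (own payoff 118 − 5.5×8.4 = 71.8): to a=0 gives 56 → no gain ✓; to a=3.4 gives 95 − 5.5×3.4 = 76.3 → profitable ✗.
Low-quality (own payoff 56): to a=3.4 gives 95 − 14.0×3.4 = 47.4 → no gain ✓; to a=8.4 gives 118 − 14.0×8.4 = 0.4 → no gain ✓.
5 of the 6 constraints hold; not an equilibrium.

5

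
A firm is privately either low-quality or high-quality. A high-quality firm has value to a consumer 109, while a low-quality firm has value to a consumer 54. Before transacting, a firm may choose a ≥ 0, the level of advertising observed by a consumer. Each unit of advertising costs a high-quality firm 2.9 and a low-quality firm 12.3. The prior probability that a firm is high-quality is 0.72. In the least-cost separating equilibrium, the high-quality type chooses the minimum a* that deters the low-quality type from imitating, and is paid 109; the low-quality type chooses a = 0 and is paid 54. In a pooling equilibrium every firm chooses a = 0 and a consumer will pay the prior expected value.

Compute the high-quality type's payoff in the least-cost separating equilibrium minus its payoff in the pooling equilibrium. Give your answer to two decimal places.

Least-cost separating signal: a* solves 54 = 109 − 12.3·a*, so a* = (109 − 54)/12.3 ≈ 4.4715.
High-quality type's separating payoff: 109 − 2.9 × a* = 109 − 2.9 × (109 − 54)/12.3 = 109 − 159.5/12.3 ≈ 96.0325.
Pooling payoff: 0.72 × 109 + 0.28 × 54 = 93.6.
Difference: 96.0325 − 93.6 = 2.4325, i.e. 2.43 to two decimal places.
The high-quality type prefers to separate.

2.43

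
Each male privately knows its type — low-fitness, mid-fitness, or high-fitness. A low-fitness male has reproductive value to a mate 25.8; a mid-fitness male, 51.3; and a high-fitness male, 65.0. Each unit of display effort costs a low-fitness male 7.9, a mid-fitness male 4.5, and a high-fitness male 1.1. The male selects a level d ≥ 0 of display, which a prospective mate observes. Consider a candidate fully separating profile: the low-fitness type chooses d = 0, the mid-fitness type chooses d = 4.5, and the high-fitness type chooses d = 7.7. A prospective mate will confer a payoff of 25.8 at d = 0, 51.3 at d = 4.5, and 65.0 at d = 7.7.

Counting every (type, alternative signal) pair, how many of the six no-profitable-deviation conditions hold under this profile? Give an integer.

6

High-fitness (own payoff 65.0 − 1.1×7.7 = 56.53): to d=0 gives 25.8 → no gain ✓; to d=4.5 gives 51.3 − 1.1×4.5 = 46.35 → no gain ✓.
Low-fitness (own payoff 25.8): to d=4.5 gives 51.3 − 7.9×4.5 = 15.75 → no gain ✓; to d=7.7 gives 65.0 − 7.9×7.7 = 4.17 → no gain ✓.
Mid-fitness (own payoff 51.3 − 4.5×4.5 = 31.05): to d=0 gives 25.8 → no gain ✓; to d=7.7 gives 65.0 − 4.5×7.7 = 30.35 → no gain ✓.
6 of the 6 constraints hold; this profile is a separating equilibrium.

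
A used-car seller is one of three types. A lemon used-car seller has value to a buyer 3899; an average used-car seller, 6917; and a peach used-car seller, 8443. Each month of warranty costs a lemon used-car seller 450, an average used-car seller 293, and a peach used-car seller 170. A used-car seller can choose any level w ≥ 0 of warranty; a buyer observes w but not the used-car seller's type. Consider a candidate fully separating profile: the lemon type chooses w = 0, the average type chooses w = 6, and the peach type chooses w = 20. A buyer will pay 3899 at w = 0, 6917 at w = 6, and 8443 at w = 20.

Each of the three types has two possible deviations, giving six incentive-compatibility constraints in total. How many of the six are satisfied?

4

Peach (own payoff 8443 − 170×20 = 5043): to w=0 gives 3899 → no gain ✓; to w=6 gives 6917 − 170×6 = 5897 → profitable ✗.
Average (own payoff 6917 − 293×6 = 5159): to w=0 gives 3899 → no gain ✓; to w=20 gives 8443 − 293×20 = 2583 → no gain ✓.
Lemon (own payoff 3899): to w=6 gives 6917 − 450×6 = 4217 → profitable ✗; to w=20 gives 8443 − 450×20 = -557 → no gain ✓.
4 of the 6 constraints hold; not an equilibrium.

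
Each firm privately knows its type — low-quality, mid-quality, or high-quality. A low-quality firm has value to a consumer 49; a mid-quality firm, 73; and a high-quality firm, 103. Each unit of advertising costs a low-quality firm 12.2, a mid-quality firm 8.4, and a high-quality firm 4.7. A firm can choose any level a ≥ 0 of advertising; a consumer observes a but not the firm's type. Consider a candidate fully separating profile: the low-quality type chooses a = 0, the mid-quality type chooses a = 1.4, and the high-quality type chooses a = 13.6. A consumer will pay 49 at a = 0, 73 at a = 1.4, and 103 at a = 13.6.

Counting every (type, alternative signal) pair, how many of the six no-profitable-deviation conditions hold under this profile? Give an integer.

Low-quality (own payoff 49): to a=1.4 gives 73 − 12.2×1.4 = 55.92 → profitable ✗; to a=13.6 gives 103 − 12.2×13.6 = -62.92 → no gain ✓.
High-quality (own payoff 103 − 4.7×13.6 = 39.08): to a=0 gives 49 → profitable ✗; to a=1.4 gives 73 − 4.7×1.4 = 66.42 → profitable ✗.
Mid-quality (own payoff 73 − 8.4×1.4 = 61.24): to a=0 gives 49 → no gain ✓; to a=13.6 gives 103 − 8.4×13.6 = -11.24 → no gain ✓.
3 of the 6 constraints hold; not an equilibrium.

3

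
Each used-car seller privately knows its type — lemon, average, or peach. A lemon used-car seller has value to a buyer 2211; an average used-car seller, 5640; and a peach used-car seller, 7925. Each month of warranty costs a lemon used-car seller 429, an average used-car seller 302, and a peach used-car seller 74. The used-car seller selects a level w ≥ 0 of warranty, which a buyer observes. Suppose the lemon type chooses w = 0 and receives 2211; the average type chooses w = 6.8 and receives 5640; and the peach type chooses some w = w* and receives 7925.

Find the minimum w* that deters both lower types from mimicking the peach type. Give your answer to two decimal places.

Average type (on-path payoff 5640 − 302×6.8 = 3586.4) won't mimic when 3586.4 ≥ 7925 − 302·w*, i.e. w* ≥ 14.37.
Lemon type (on-path payoff 2211) won't mimic when 2211 ≥ 7925 − 429·w*, i.e. w* ≥ 13.32.
Both must hold, so w* = max(13.32, 14.37) = 14.37. The average type's constraint binds.

14.37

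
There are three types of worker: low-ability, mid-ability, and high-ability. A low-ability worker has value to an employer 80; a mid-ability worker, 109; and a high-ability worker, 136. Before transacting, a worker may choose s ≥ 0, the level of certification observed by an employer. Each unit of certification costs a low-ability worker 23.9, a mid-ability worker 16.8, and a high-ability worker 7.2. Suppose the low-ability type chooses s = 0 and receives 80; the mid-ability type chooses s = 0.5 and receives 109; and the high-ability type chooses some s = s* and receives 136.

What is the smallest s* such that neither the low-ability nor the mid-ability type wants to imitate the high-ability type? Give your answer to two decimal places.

Low-ability type (on-path payoff 80) won't mimic when 80 ≥ 136 − 23.9·s*, i.e. s* ≥ 2.34.
Mid-ability type (on-path payoff 109 − 16.8×0.5 = 100.6) won't mimic when 100.6 ≥ 136 − 16.8·s*, i.e. s* ≥ 2.11.
Both must hold, so s* = max(2.34, 2.11) = 2.34. The low-ability type's constraint binds.

2.34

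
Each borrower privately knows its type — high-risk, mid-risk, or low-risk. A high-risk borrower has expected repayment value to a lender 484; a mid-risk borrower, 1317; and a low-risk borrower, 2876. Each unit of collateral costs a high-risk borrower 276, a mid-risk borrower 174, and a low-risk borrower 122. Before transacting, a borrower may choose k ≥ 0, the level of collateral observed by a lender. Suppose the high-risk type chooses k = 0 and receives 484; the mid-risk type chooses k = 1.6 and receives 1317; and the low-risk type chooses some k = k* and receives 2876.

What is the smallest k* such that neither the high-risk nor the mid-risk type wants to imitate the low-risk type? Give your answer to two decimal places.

10.56

Mid-risk type (on-path payoff 1317 − 174×1.6 = 1038.6) won't mimic when 1038.6 ≥ 2876 − 174·k*, i.e. k* ≥ 10.56.
High-risk type (on-path payoff 484) won't mimic when 484 ≥ 2876 − 276·k*, i.e. k* ≥ 8.67.
Both must hold, so k* = max(8.67, 10.56) = 10.56. The mid-risk type's constraint binds.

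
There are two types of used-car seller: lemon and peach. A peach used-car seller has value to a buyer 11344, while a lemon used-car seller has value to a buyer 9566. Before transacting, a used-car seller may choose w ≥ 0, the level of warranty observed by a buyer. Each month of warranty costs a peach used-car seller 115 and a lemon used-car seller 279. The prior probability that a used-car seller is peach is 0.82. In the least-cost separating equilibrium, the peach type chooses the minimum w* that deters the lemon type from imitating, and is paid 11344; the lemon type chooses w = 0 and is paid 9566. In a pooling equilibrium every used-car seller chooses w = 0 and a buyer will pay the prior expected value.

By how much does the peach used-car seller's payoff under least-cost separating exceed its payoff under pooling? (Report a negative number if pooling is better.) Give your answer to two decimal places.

-412.83

Least-cost separating signal: w* solves 9566 = 11344 − 279·w*, so w* = (11344 − 9566)/279 ≈ 6.3728.
Peach type's separating payoff: 11344 − 115 × w* = 11344 − 115 × (11344 − 9566)/279 = 11344 − 204470/279 ≈ 10611.1326.
Pooling payoff: 0.82 × 11344 + 0.18 × 9566 = 11023.96.
Difference: 10611.1326 − 11023.96 = -412.8274, i.e. -412.83 to two decimal places.
The peach type would prefer the pooling outcome.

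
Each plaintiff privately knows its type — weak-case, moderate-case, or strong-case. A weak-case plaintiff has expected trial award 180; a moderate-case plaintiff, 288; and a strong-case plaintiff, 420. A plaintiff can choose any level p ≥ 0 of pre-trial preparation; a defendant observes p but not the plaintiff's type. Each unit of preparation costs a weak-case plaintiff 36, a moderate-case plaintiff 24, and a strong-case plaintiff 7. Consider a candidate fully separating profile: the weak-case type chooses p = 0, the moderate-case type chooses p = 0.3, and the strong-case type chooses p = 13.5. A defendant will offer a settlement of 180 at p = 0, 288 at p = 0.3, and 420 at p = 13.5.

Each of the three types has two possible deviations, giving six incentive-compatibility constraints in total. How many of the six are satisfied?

5

Weak-case (own payoff 180): to p=0.3 gives 288 − 36×0.3 = 277.2 → profitable ✗; to p=13.5 gives 420 − 36×13.5 = -66 → no gain ✓.
Moderate-case (own payoff 288 − 24×0.3 = 280.8): to p=0 gives 180 → no gain ✓; to p=13.5 gives 420 − 24×13.5 = 96 → no gain ✓.
Strong-case (own payoff 420 − 7×13.5 = 325.5): to p=0 gives 180 → no gain ✓; to p=0.3 gives 288 − 7×0.3 = 285.9 → no gain ✓.
5 of the 6 constraints hold; not an equilibrium.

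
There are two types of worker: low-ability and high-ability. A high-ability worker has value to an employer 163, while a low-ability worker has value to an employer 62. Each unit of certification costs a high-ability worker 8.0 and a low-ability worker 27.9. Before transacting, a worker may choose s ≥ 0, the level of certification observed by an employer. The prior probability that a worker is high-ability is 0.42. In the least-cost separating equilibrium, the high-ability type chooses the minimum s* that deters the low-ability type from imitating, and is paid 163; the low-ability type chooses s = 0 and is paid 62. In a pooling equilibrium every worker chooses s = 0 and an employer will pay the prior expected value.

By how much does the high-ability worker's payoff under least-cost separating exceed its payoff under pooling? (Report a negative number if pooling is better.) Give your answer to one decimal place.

29.6

Least-cost separating signal: s* solves 62 = 163 − 27.9·s*, so s* = (163 − 62)/27.9 ≈ 3.6201.
High-ability type's separating payoff: 163 − 8.0 × s* = 163 − 8.0 × (163 − 62)/27.9 = 163 − 808/27.9 ≈ 134.039.
Pooling payoff: 0.42 × 163 + 0.58 × 62 = 104.42.
Difference: 134.039 − 104.42 = 29.619, i.e. 29.6 to one decimal place.
The high-ability type prefers to separate.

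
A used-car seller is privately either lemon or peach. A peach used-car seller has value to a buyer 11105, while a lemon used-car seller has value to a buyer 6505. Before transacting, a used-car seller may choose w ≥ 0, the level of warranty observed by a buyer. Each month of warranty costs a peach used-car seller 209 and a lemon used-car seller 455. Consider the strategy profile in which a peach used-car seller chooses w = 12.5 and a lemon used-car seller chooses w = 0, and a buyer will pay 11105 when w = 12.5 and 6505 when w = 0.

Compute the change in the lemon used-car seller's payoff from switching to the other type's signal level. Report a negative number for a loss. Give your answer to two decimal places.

Playing w = 0 the lemon used-car seller receives 6505.
Deviating to w = 12.5 brings payment 11105 at cost 455 × 12.5 = 5687.5, netting 5417.5.
Gain from deviating: 5417.5 − 6505 = -1087.50.
The gain is negative, so the lemon type's incentive-compatibility constraint is satisfied.

-1087.50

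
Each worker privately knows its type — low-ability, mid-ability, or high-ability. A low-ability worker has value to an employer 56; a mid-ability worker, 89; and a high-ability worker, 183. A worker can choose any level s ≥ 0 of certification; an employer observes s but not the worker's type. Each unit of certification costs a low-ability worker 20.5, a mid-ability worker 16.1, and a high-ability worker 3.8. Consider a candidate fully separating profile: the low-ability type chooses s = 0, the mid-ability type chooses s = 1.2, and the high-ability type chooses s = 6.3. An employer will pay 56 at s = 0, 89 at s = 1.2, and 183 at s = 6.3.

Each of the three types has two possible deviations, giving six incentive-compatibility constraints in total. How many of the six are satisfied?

4

Low-ability (own payoff 56): to s=1.2 gives 89 − 20.5×1.2 = 64.4 → profitable ✗; to s=6.3 gives 183 − 20.5×6.3 = 53.85 → no gain ✓.
High-ability (own payoff 183 − 3.8×6.3 = 159.06): to s=0 gives 56 → no gain ✓; to s=1.2 gives 89 − 3.8×1.2 = 84.44 → no gain ✓.
Mid-ability (own payoff 89 − 16.1×1.2 = 69.68): to s=0 gives 56 → no gain ✓; to s=6.3 gives 183 − 16.1×6.3 = 81.57 → profitable ✗.
4 of the 6 constraints hold; not an equilibrium.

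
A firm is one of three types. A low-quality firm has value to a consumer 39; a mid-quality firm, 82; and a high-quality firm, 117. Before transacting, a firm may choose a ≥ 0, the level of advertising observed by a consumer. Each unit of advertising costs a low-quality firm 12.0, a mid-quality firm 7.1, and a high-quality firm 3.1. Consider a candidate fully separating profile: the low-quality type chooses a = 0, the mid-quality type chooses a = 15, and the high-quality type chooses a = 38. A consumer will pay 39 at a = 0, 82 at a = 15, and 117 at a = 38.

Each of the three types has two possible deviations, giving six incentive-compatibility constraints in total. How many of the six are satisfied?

3

Low-quality (own payoff 39): to a=15 gives 82 − 12.0×15 = -98 → no gain ✓; to a=38 gives 117 − 12.0×38 = -339 → no gain ✓.
High-quality (own payoff 117 − 3.1×38 = -0.8): to a=0 gives 39 → profitable ✗; to a=15 gives 82 − 3.1×15 = 35.5 → profitable ✗.
Mid-quality (own payoff 82 − 7.1×15 = -24.5): to a=0 gives 39 → profitable ✗; to a=38 gives 117 − 7.1×38 = -152.8 → no gain ✓.
3 of the 6 constraints hold; not an equilibrium.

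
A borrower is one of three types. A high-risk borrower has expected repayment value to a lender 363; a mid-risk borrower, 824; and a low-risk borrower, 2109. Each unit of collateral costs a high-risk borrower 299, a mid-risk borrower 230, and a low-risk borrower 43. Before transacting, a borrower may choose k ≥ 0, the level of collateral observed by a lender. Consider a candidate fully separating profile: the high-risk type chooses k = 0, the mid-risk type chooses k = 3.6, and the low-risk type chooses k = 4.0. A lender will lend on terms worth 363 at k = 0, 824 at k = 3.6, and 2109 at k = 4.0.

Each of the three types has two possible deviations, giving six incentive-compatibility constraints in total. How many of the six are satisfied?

3

Low-risk (own payoff 2109 − 43×4.0 = 1937): to k=0 gives 363 → no gain ✓; to k=3.6 gives 824 − 43×3.6 = 669.2 → no gain ✓.
High-risk (own payoff 363): to k=3.6 gives 824 − 299×3.6 = -252.4 → no gain ✓; to k=4.0 gives 2109 − 299×4.0 = 913 → profitable ✗.
Mid-risk (own payoff 824 − 230×3.6 = -4): to k=0 gives 363 → profitable ✗; to k=4.0 gives 2109 − 230×4.0 = 1189 → profitable ✗.
3 of the 6 constraints hold; not an equilibrium.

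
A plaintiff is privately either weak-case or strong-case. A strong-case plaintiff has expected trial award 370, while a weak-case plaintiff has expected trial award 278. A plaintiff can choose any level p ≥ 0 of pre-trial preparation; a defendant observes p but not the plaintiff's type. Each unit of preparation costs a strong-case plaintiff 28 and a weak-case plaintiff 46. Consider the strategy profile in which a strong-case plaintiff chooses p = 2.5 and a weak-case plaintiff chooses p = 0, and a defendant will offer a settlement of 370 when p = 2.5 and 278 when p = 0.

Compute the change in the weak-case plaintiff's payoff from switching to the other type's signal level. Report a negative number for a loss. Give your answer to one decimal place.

Playing p = 0 the weak-case plaintiff receives 278.
Deviating to p = 2.5 brings payment 370 at cost 46 × 2.5 = 115, netting 255.
Gain from deviating: 255 − 278 = -23.0.
The gain is negative, so the weak-case type's incentive-compatibility constraint is satisfied.

-23.0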